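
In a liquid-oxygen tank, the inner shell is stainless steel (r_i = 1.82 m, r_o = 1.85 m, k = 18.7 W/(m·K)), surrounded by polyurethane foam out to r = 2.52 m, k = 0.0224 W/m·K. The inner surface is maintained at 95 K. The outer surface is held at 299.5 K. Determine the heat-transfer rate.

Resistance network (inner→outer):
  R_stainless steel = (1/1.82 − 1/1.85)/(4πk) = 0.008910/(4π·18.7) = 3.792×10^-5 K/W
  R_polyurethane foam = (1/1.85 − 1/2.52)/(4πk) = 0.1437/(4π·0.0224) = 0.5106 K/W
ΣR = 3.792×10^-5 + 0.5106 = 0.5106 K/W
Q = ΔT/ΣR = (95 K − 299.5 K)/0.5106 = -401 W
(Negative Q ⇒ heat flows inward; heat gain = 401 W.)

Q = 401 W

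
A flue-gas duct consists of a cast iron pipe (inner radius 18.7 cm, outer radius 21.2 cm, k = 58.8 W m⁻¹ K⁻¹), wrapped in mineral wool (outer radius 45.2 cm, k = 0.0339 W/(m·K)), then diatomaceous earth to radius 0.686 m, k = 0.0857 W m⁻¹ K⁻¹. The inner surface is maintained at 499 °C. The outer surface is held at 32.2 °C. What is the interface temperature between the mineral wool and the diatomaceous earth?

Resistance network (inner→outer):
  R'_cast iron = ln(0.212/0.187)/(2πk) = 0.1255/(2π·58.8) = 3.396×10^-4 m·K/W
  R'_mineral wool = ln(0.452/0.212)/(2πk) = 0.7571/(2π·0.0339) = 3.554 m·K/W
  R'_diatomaceous earth = ln(0.686/0.452)/(2πk) = 0.4172/(2π·0.0857) = 0.7748 m·K/W
ΣR = 3.396×10^-4 + 3.554 + 0.7748 = 4.329 m·K/W
Q' = ΔT/ΣR = (499 °C − 32.2 °C)/4.329 = 107.8 W/m
From the inner boundary to the mineral wool/diatomaceous earth interface, ΣR_partial = 3.554 m·K/W.
T_interface = T_in − Q'·ΣR_partial = 499 °C − (107.8)(3.554) = 116 °C

T = 116 °C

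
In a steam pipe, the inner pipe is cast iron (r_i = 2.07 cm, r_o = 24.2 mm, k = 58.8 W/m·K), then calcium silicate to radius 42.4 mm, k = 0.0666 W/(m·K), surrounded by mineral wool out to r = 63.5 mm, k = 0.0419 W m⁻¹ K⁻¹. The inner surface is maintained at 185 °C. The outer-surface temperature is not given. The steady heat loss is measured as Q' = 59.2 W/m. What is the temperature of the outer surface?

T_out = 14.8 °C

Sum the resistances:
  R'_cast iron = ln(0.0242/0.0207)/(2πk) = 0.1562/(2π·58.8) = 4.228×10^-4 m·K/W
  R'_calcium silicate = ln(0.0424/0.0242)/(2πk) = 0.5608/(2π·0.0666) = 1.340 m·K/W
  R'_mineral wool = ln(0.0635/0.0424)/(2πk) = 0.4039/(2π·0.0419) = 1.534 m·K/W
ΣR = 2.875 m·K/W
ΔT = Q'·ΣR = 59.2 × 2.875 = 170.2 K
Heat flows outward, so T_out = T_in − ΔT = 185 − 170.2 = 14.8 °C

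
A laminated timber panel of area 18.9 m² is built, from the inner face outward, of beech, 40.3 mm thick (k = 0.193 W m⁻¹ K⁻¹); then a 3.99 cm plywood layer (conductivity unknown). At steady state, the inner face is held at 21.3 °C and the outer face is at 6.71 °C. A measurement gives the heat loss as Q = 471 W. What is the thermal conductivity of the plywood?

k = 0.106 W/m·K

ΣR = ΔT/Q = |21.3 − 6.71|/471 = 0.03098 K/W
Known resistances:
  R_beech = L/(kA) = 0.0403/(0.193·18.9) = 0.01105 K/W
R_plywood = ΣR − ΣR_known = 0.03098 − 0.01105 = 0.01993 K/W
L/(kA) = 0.01993 ⇒ k = 0.0399/(0.01993·18.9) = 0.106 W/m·K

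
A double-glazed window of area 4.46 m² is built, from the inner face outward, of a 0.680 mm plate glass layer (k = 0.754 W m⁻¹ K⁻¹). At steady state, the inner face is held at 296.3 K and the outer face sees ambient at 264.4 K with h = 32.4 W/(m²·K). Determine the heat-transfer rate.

Series thermal resistances, inner to outer:
  R_plate glass = L/(kA) = 6.80×10^-4/(0.754·4.46) = 2.022×10^-4 K/W
  R_conv,out = 1/(hA) = 1/(32.4·4.46) = 0.006920 K/W
ΣR = 2.022×10^-4 + 0.006920 = 0.007122 K/W
Q = ΔT/ΣR = (296.3 K − 264.4 K)/0.007122 = 4480 W

Q = 4.48 kW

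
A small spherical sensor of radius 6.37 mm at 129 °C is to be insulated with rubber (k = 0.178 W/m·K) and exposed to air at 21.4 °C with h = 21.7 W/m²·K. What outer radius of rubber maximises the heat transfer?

For a sphere, r_cr = 2k_ins/h = 2·0.178/21.7 = 0.0164 m = 1.64 cm

r_cr = 1.64 cm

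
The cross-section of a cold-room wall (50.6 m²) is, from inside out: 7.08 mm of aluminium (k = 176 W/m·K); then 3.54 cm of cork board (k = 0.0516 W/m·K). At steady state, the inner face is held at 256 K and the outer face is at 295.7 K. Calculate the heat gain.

Q = 2930 W

Treat each layer as a resistance in series:
  R_aluminium = L/(kA) = 0.00708/(176·50.6) = 7.950×10^-7 K/W
  R_cork board = L/(kA) = 0.0354/(0.0516·50.6) = 0.01356 K/W
ΣR = 7.950×10^-7 + 0.01356 = 0.01356 K/W
Q = ΔT/ΣR = (256 K − 295.7 K)/0.01356 = -2930 W
(Negative Q ⇒ heat flows inward; heat gain = 2930 W.)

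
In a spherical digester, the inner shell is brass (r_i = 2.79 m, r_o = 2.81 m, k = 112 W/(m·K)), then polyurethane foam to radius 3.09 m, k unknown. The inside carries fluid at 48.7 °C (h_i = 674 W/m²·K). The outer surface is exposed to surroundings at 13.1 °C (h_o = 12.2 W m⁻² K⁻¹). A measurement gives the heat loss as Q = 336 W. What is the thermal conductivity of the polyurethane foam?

k = 0.0244 W/m·K

ΣR = ΔT/Q = |48.7 − 13.1|/336 = 0.1060 K/W
Known resistances:
  R_conv,in = 1/(4πr²h) = 1/(4π·2.79²·674) = 1.517×10^-5 K/W
  R_brass = (1/2.79 − 1/2.81)/(4πk) = 0.002551/(4π·112) = 1.813×10^-6 K/W
  R_conv,out = 1/(4πr²h) = 1/(4π·3.09²·12.2) = 6.831×10^-4 K/W
R_polyurethane foam = ΣR − ΣR_known = 0.1060 − 7.001×10^-4 = 0.1053 K/W
(1/r₁−1/r₂)/(4πk) = 0.1053 ⇒ k = 0.03225/(4π·0.1053) = 0.0244 W/m·K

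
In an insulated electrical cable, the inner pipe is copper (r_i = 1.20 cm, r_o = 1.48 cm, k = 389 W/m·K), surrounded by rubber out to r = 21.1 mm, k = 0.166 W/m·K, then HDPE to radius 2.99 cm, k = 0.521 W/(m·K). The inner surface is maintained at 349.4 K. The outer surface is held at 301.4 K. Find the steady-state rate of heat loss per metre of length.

Q' = 107 W/m

Treat each layer as a resistance in series:
  R'_copper = ln(0.0148/0.0120)/(2πk) = 0.2097/(2π·389) = 8.580×10^-5 m·K/W
  R'_rubber = ln(0.0211/0.0148)/(2πk) = 0.3546/(2π·0.166) = 0.3400 m·K/W
  R'_HDPE = ln(0.0299/0.0211)/(2πk) = 0.3486/(2π·0.521) = 0.1065 m·K/W
ΣR = 8.580×10^-5 + 0.3400 + 0.1065 = 0.4466 m·K/W
Q' = ΔT/ΣR = (349.4 K − 301.4 K)/0.4466 = 107 W/m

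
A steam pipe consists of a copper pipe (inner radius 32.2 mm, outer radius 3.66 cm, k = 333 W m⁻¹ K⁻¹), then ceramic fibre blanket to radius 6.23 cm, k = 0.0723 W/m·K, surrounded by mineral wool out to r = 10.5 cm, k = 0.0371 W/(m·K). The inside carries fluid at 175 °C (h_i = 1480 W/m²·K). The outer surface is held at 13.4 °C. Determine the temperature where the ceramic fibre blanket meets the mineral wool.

Series thermal resistances, inner to outer:
  R'_conv,in = 1/(2πr h) = 1/(2π·0.0322·1480) = 0.003340 m·K/W
  R'_copper = ln(0.0366/0.0322)/(2πk) = 0.1281/(2π·333) = 6.122×10^-5 m·K/W
  R'_ceramic fibre blanket = ln(0.0623/0.0366)/(2πk) = 0.5319/(2π·0.0723) = 1.171 m·K/W
  R'_mineral wool = ln(0.105/0.0623)/(2πk) = 0.5220/(2π·0.0371) = 2.239 m·K/W
ΣR = 0.003340 + 6.122×10^-5 + 1.171 + 2.239 = 3.413 m·K/W
Q' = ΔT/ΣR = (175 °C − 13.4 °C)/3.413 = 47.35 W/m
From the inner boundary to the ceramic fibre blanket/mineral wool interface, ΣR_partial = 1.174 m·K/W.
T_interface = T_in − Q'·ΣR_partial = 175 °C − (47.35)(1.174) = 119 °C

T = 119 °C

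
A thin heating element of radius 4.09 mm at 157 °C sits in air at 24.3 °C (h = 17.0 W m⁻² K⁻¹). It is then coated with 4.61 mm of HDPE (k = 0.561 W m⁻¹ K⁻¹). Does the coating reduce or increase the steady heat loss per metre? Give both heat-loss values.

increases: 58.0 → 103 W/m

Critical radius for a cylinder: r_cr = k/h = 0.0330 m = 3.30 cm.
Outer radius after coating: r₂ = 0.00409 + 0.00461 = 0.00870 m.
Since r₁ < r_cr and r₂ ≤ r_cr, the coating moves toward the maximum at r_cr — heat loss rises.
Bare: R = 1/(2πr₁h) = 2.289 m·K/W; Q = 132.7/2.289 = 58.0 W/m.
Coated: R = R_cond + R_conv = 1.290 m·K/W; Q = 132.7/1.290 = 103 W/m.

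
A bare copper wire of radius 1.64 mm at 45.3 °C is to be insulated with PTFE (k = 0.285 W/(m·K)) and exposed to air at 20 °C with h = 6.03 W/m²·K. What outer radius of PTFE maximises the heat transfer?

For a cylinder, r_cr = k_ins/h = 0.285/6.03 = 0.0473 m = 4.73 cm

r_cr = 4.73 cm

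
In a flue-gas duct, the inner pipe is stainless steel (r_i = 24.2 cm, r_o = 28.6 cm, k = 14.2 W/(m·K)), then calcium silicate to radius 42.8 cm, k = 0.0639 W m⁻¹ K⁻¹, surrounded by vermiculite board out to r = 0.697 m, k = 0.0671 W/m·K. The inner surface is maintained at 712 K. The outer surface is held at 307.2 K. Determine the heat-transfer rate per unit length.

Treat each layer as a resistance in series:
  R'_stainless steel = ln(0.286/0.242)/(2πk) = 0.1671/(2π·14.2) = 0.001872 m·K/W
  R'_calcium silicate = ln(0.428/0.286)/(2πk) = 0.4031/(2π·0.0639) = 1.004 m·K/W
  R'_vermiculite board = ln(0.697/0.428)/(2πk) = 0.4877/(2π·0.0671) = 1.157 m·K/W
ΣR = 0.001872 + 1.004 + 1.157 = 2.163 m·K/W
Q' = ΔT/ΣR = (712 K − 307.2 K)/2.163 = 187 W/m

Q' = 187 W/m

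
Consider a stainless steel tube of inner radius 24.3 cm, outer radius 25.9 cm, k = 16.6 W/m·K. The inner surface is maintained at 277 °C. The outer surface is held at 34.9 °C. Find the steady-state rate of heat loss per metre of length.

Q' = 396 kW/m

Q' = 2πk·ΔT/ln(r₂/r₁) = 2π × 16.6 × 242.1 / ln(0.259/0.243) = 3.96×10^5 W/m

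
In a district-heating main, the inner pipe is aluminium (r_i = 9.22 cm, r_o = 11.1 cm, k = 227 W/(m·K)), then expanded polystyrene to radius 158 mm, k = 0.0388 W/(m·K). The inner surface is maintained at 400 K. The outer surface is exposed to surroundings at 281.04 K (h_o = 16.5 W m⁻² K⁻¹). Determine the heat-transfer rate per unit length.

Resistance network (inner→outer):
  R'_aluminium = ln(0.111/0.0922)/(2πk) = 0.1856/(2π·227) = 1.301×10^-4 m·K/W
  R'_expanded polystyrene = ln(0.158/0.111)/(2πk) = 0.3531/(2π·0.0388) = 1.448 m·K/W
  R'_conv,out = 1/(2πr h) = 1/(2π·0.158·16.5) = 0.06105 m·K/W
ΣR = 1.301×10^-4 + 1.448 + 0.06105 = 1.509 m·K/W
Q' = ΔT/ΣR = (400 K − 281.04 K)/1.509 = 78.8 W/m

Q' = 78.8 W/m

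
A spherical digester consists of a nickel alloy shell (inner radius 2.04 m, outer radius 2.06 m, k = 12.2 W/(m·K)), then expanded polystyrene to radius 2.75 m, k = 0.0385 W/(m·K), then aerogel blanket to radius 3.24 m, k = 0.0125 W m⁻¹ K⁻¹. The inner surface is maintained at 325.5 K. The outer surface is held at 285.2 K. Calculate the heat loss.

Q = 67.0 W

Resistance network (inner→outer):
  R_nickel alloy = (1/2.04 − 1/2.06)/(4πk) = 0.004759/(4π·12.2) = 3.104×10^-5 K/W
  R_expanded polystyrene = (1/2.06 − 1/2.75)/(4πk) = 0.1218/(4π·0.0385) = 0.2518 K/W
  R_aerogel blanket = (1/2.75 − 1/3.24)/(4πk) = 0.05499/(4π·0.0125) = 0.3501 K/W
ΣR = 3.104×10^-5 + 0.2518 + 0.3501 = 0.6019 K/W
Q = ΔT/ΣR = (325.5 K − 285.2 K)/0.6019 = 67.0 W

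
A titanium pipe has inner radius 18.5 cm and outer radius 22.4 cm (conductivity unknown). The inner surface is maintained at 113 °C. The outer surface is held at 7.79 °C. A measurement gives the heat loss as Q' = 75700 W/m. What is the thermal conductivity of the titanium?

ΣR = ΔT/Q' = |113 − 7.79|/75700 = 0.001390 m·K/W
ln(r₂/r₁)/(2πk) = 0.001390 ⇒ k = 0.1913/(2π·0.001390) = 21.9 W/m·K

k = 21.9 W/m·K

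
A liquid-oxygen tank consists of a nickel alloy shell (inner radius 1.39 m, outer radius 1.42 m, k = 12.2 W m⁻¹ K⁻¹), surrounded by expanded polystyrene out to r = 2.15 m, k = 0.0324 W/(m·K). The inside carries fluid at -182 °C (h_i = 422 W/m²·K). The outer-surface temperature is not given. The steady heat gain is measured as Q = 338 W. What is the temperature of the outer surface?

Series resistances:
  R_conv,in = 1/(4πr²h) = 1/(4π·1.39²·422) = 9.760×10^-5 K/W
  R_nickel alloy = (1/1.39 − 1/1.42)/(4πk) = 0.01520/(4π·12.2) = 9.914×10^-5 K/W
  R_expanded polystyrene = (1/1.42 − 1/2.15)/(4πk) = 0.2391/(4π·0.0324) = 0.5873 K/W
ΣR = 0.5875 K/W
ΔT = Q·ΣR = 338 × 0.5875 = 198.6 K
Heat flows inward, so T_out = T_in + ΔT = -182 + 198.6 = 16.6 °C

T_out = 16.6 °C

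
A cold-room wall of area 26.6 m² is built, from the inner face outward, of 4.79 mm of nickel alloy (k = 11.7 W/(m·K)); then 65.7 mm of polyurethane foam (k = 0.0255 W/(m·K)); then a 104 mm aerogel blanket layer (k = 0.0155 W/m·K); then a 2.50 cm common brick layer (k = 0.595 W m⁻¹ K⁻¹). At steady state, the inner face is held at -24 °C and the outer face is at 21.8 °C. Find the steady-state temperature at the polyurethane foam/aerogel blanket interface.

Series thermal resistances, inner to outer:
  R_nickel alloy = L/(kA) = 0.00479/(11.7·26.6) = 1.539×10^-5 K/W
  R_polyurethane foam = L/(kA) = 0.0657/(0.0255·26.6) = 0.09686 K/W
  R_aerogel blanket = L/(kA) = 0.104/(0.0155·26.6) = 0.2522 K/W
  R_common brick = L/(kA) = 0.0250/(0.595·26.6) = 0.001580 K/W
ΣR = 1.539×10^-5 + 0.09686 + 0.2522 + 0.001580 = 0.3507 K/W
Q = ΔT/ΣR = (-24 °C − 21.8 °C)/0.3507 = -130.6 W
From the inner boundary to the polyurethane foam/aerogel blanket interface, ΣR_partial = 0.09688 K/W.
T_interface = T_in − Q·ΣR_partial = -24 °C − (-130.6)(0.09688) = -11.3 °C

T = -11.3 °C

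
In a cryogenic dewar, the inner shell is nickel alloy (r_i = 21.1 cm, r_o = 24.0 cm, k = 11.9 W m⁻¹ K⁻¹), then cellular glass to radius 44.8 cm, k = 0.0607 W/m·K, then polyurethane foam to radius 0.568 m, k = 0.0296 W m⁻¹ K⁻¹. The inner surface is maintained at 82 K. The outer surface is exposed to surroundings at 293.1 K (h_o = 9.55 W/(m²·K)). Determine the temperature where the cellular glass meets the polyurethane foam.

Series thermal resistances, inner to outer:
  R_nickel alloy = (1/0.211 − 1/0.240)/(4πk) = 0.5727/(4π·11.9) = 0.003830 K/W
  R_cellular glass = (1/0.240 − 1/0.448)/(4πk) = 1.935/(4π·0.0607) = 2.536 K/W
  R_polyurethane foam = (1/0.448 − 1/0.568)/(4πk) = 0.4716/(4π·0.0296) = 1.268 K/W
  R_conv,out = 1/(4πr²h) = 1/(4π·0.568²·9.55) = 0.02583 K/W
ΣR = 0.003830 + 2.536 + 1.268 + 0.02583 = 3.834 K/W
Q = ΔT/ΣR = (82 K − 293.1 K)/3.834 = -55.06 W
From the inner boundary to the cellular glass/polyurethane foam interface, ΣR_partial = 2.540 K/W.
T_interface = T_in − Q·ΣR_partial = 82 K − (-55.06)(2.540) = 221.9 K

T = 221.9 K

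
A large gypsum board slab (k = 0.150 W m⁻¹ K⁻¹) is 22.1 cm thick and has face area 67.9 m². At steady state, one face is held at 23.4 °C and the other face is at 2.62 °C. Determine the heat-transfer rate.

Q = 958 W

Q = kA·ΔT/L = 0.150 × 67.9 × |23.4 °C − 2.62 °C| / 0.221 = 958 W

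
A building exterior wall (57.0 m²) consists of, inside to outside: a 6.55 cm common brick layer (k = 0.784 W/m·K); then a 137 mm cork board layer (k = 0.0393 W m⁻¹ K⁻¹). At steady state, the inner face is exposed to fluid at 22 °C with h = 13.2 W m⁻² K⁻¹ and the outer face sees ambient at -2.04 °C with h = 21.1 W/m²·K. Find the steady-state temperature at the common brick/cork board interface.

T = 21.0 °C

Treat each layer as a resistance in series:
  R_conv,in = 1/(hA) = 1/(13.2·57.0) = 0.001329 K/W
  R_common brick = L/(kA) = 0.0655/(0.784·57.0) = 0.001466 K/W
  R_cork board = L/(kA) = 0.137/(0.0393·57.0) = 0.06116 K/W
  R_conv,out = 1/(hA) = 1/(21.1·57.0) = 8.315×10^-4 K/W
ΣR = 0.001329 + 0.001466 + 0.06116 + 8.315×10^-4 = 0.06479 K/W
Q = ΔT/ΣR = (22 °C − -2.04 °C)/0.06479 = 371.0 W
From the inner boundary to the common brick/cork board interface, ΣR_partial = 0.002795 K/W.
T_interface = T_in − Q·ΣR_partial = 22 °C − (371.0)(0.002795) = 21.0 °C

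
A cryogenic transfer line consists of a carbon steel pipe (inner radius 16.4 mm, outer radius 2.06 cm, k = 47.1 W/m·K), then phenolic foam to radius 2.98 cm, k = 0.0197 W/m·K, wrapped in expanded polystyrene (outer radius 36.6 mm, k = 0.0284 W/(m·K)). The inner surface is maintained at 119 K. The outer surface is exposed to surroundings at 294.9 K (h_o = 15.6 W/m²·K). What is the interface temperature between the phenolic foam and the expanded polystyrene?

T = 237.9 K

Series thermal resistances, inner to outer:
  R'_carbon steel = ln(0.0206/0.0164)/(2πk) = 0.2280/(2π·47.1) = 7.705×10^-4 m·K/W
  R'_phenolic foam = ln(0.0298/0.0206)/(2πk) = 0.3692/(2π·0.0197) = 2.983 m·K/W
  R'_expanded polystyrene = ln(0.0366/0.0298)/(2πk) = 0.2055/(2π·0.0284) = 1.152 m·K/W
  R'_conv,out = 1/(2πr h) = 1/(2π·0.0366·15.6) = 0.2787 m·K/W
ΣR = 7.705×10^-4 + 2.983 + 1.152 + 0.2787 = 4.414 m·K/W
Q' = ΔT/ΣR = (119 K − 294.9 K)/4.414 = -39.85 W/m
From the inner boundary to the phenolic foam/expanded polystyrene interface, ΣR_partial = 2.984 m·K/W.
T_interface = T_in − Q'·ΣR_partial = 119 K − (-39.85)(2.984) = 237.9 K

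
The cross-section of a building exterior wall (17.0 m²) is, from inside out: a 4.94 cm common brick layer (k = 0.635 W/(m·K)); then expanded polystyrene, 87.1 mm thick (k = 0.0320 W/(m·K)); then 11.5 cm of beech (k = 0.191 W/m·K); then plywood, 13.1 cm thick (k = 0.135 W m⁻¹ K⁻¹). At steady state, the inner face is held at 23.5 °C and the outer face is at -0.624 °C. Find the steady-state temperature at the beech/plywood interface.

Resistance network (inner→outer):
  R_common brick = L/(kA) = 0.0494/(0.635·17.0) = 0.004576 K/W
  R_expanded polystyrene = L/(kA) = 0.0871/(0.0320·17.0) = 0.1601 K/W
  R_beech = L/(kA) = 0.115/(0.191·17.0) = 0.03542 K/W
  R_plywood = L/(kA) = 0.131/(0.135·17.0) = 0.05708 K/W
ΣR = 0.004576 + 0.1601 + 0.03542 + 0.05708 = 0.2572 K/W
Q = ΔT/ΣR = (23.5 °C − -0.624 °C)/0.2572 = 93.79 W
From the inner boundary to the beech/plywood interface, ΣR_partial = 0.2001 K/W.
T_interface = T_in − Q·ΣR_partial = 23.5 °C − (93.79)(0.2001) = 4.73 °C

T = 4.73 °C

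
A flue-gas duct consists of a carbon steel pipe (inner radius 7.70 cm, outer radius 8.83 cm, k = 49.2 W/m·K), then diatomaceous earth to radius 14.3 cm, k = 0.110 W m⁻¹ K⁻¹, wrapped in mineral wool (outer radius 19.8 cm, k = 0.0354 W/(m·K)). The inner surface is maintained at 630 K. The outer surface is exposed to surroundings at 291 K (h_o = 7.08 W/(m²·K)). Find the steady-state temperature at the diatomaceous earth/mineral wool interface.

T = 526 K

Series thermal resistances, inner to outer:
  R'_carbon steel = ln(0.0883/0.0770)/(2πk) = 0.1369/(2π·49.2) = 4.430×10^-4 m·K/W
  R'_diatomaceous earth = ln(0.143/0.0883)/(2πk) = 0.4821/(2π·0.110) = 0.6975 m·K/W
  R'_mineral wool = ln(0.198/0.143)/(2πk) = 0.3254/(2π·0.0354) = 1.463 m·K/W
  R'_conv,out = 1/(2πr h) = 1/(2π·0.198·7.08) = 0.1135 m·K/W
ΣR = 4.430×10^-4 + 0.6975 + 1.463 + 0.1135 = 2.274 m·K/W
Q' = ΔT/ΣR = (630 K − 291 K)/2.274 = 149.1 W/m
From the inner boundary to the diatomaceous earth/mineral wool interface, ΣR_partial = 0.6979 m·K/W.
T_interface = T_in − Q'·ΣR_partial = 630 K − (149.1)(0.6979) = 526 K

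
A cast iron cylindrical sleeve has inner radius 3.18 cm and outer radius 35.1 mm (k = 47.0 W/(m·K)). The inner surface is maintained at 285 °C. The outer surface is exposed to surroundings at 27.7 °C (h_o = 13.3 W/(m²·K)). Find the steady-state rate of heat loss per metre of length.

Q' = 754 W/m

Resistance network (inner→outer):
  R'_cast iron = ln(0.0351/0.0318)/(2πk) = 0.09873/(2π·47.0) = 3.343×10^-4 m·K/W
  R'_conv,out = 1/(2πr h) = 1/(2π·0.0351·13.3) = 0.3409 m·K/W
ΣR = 3.343×10^-4 + 0.3409 = 0.3412 m·K/W
Q' = ΔT/ΣR = (285 °C − 27.7 °C)/0.3412 = 754 W/m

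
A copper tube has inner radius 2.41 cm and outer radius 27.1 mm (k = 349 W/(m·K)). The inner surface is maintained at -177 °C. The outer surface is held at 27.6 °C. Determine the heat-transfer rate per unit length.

Q' = 3820 kW/m

Q' = 2πk·ΔT/ln(r₂/r₁) = 2π × 349 × 204.6 / ln(0.0271/0.0241) = 3.82×10^6 W/m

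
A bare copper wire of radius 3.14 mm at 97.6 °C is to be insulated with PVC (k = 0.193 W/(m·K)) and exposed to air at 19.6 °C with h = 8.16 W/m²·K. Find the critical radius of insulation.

For a cylinder, r_cr = k_ins/h = 0.193/8.16 = 0.0237 m = 2.37 cm

r_cr = 2.37 cm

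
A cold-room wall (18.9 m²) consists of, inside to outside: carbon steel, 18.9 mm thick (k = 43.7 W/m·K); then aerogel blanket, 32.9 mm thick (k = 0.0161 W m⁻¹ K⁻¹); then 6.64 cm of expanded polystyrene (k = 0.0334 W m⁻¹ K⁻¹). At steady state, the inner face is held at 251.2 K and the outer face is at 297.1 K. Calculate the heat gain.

Series thermal resistances, inner to outer:
  R_carbon steel = L/(kA) = 0.0189/(43.7·18.9) = 2.288×10^-5 K/W
  R_aerogel blanket = L/(kA) = 0.0329/(0.0161·18.9) = 0.1081 K/W
  R_expanded polystyrene = L/(kA) = 0.0664/(0.0334·18.9) = 0.1052 K/W
ΣR = 2.288×10^-5 + 0.1081 + 0.1052 = 0.2133 K/W
Q = ΔT/ΣR = (251.2 K − 297.1 K)/0.2133 = -215 W
(Negative Q ⇒ heat flows inward; heat gain = 215 W.)

Q = 215 W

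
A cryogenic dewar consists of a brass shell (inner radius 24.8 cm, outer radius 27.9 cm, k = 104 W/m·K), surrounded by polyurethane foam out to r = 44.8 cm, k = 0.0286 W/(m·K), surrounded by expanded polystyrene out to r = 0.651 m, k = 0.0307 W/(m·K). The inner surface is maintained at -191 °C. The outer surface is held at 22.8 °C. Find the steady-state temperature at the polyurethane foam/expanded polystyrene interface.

Resistance network (inner→outer):
  R_brass = (1/0.248 − 1/0.279)/(4πk) = 0.4480/(4π·104) = 3.428×10^-4 K/W
  R_polyurethane foam = (1/0.279 − 1/0.448)/(4πk) = 1.352/(4π·0.0286) = 3.762 K/W
  R_expanded polystyrene = (1/0.448 − 1/0.651)/(4πk) = 0.6960/(4π·0.0307) = 1.804 K/W
ΣR = 3.428×10^-4 + 3.762 + 1.804 = 5.566 K/W
Q = ΔT/ΣR = (-191 °C − 22.8 °C)/5.566 = -38.41 W
From the inner boundary to the polyurethane foam/expanded polystyrene interface, ΣR_partial = 3.762 K/W.
T_interface = T_in − Q·ΣR_partial = -191 °C − (-38.41)(3.762) = -46.5 °C

T = -46.5 °C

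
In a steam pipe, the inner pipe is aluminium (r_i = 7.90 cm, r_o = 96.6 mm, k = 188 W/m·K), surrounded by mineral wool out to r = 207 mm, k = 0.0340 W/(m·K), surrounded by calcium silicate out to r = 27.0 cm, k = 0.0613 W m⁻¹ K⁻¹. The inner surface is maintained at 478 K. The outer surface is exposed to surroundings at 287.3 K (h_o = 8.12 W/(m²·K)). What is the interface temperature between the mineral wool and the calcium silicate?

Resistance network (inner→outer):
  R'_aluminium = ln(0.0966/0.0790)/(2πk) = 0.2011/(2π·188) = 1.703×10^-4 m·K/W
  R'_mineral wool = ln(0.207/0.0966)/(2πk) = 0.7621/(2π·0.0340) = 3.568 m·K/W
  R'_calcium silicate = ln(0.270/0.207)/(2πk) = 0.2657/(2π·0.0613) = 0.6899 m·K/W
  R'_conv,out = 1/(2πr h) = 1/(2π·0.270·8.12) = 0.07259 m·K/W
ΣR = 1.703×10^-4 + 3.568 + 0.6899 + 0.07259 = 4.331 m·K/W
Q' = ΔT/ΣR = (478 K − 287.3 K)/4.331 = 44.03 W/m
From the inner boundary to the mineral wool/calcium silicate interface, ΣR_partial = 3.568 m·K/W.
T_interface = T_in − Q'·ΣR_partial = 478 K − (44.03)(3.568) = 320.9 K

T = 320.9 K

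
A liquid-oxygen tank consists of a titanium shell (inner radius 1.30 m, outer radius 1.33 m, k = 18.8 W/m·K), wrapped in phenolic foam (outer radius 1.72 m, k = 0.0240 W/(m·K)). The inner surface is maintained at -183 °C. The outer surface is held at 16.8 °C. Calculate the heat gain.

Resistance network (inner→outer):
  R_titanium = (1/1.30 − 1/1.33)/(4πk) = 0.01735/(4π·18.8) = 7.344×10^-5 K/W
  R_phenolic foam = (1/1.33 − 1/1.72)/(4πk) = 0.1705/(4π·0.0240) = 0.5653 K/W
ΣR = 7.344×10^-5 + 0.5653 = 0.5654 K/W
Q = ΔT/ΣR = (-183 °C − 16.8 °C)/0.5654 = -353 W
(Negative Q ⇒ heat flows inward; heat gain = 353 W.)

Q = 353 W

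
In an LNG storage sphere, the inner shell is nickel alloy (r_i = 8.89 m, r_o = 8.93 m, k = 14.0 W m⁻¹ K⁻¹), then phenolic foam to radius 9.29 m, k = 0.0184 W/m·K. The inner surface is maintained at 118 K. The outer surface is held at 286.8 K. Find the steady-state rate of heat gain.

Resistance network (inner→outer):
  R_nickel alloy = (1/8.89 − 1/8.93)/(4πk) = 5.039×10^-4/(4π·14.0) = 2.864×10^-6 K/W
  R_phenolic foam = (1/8.93 − 1/9.29)/(4πk) = 0.004339/(4π·0.0184) = 0.01877 K/W
ΣR = 2.864×10^-6 + 0.01877 = 0.01877 K/W
Q = ΔT/ΣR = (118 K − 286.8 K)/0.01877 = -8990 W
(Negative Q ⇒ heat flows inward; heat gain = 8990 W.)

Q = 8.99 kW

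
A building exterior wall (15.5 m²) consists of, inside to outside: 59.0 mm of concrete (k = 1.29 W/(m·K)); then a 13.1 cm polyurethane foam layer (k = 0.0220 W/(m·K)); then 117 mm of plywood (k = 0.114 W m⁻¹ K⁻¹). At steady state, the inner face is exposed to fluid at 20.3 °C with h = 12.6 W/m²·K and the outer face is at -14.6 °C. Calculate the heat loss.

Resistance network (inner→outer):
  R_conv,in = 1/(hA) = 1/(12.6·15.5) = 0.005120 K/W
  R_concrete = L/(kA) = 0.0590/(1.29·15.5) = 0.002951 K/W
  R_polyurethane foam = L/(kA) = 0.131/(0.0220·15.5) = 0.3842 K/W
  R_plywood = L/(kA) = 0.117/(0.114·15.5) = 0.06621 K/W
ΣR = 0.005120 + 0.002951 + 0.3842 + 0.06621 = 0.4585 K/W
Q = ΔT/ΣR = (20.3 °C − -14.6 °C)/0.4585 = 76.1 W

Q = 76.1 W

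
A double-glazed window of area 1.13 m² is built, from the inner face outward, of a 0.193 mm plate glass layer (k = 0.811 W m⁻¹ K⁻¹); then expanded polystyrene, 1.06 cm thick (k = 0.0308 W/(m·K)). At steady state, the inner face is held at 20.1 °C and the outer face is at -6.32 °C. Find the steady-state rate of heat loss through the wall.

Resistance network (inner→outer):
  R_plate glass = L/(kA) = 1.93×10^-4/(0.811·1.13) = 2.106×10^-4 K/W
  R_expanded polystyrene = L/(kA) = 0.0106/(0.0308·1.13) = 0.3046 K/W
ΣR = 2.106×10^-4 + 0.3046 = 0.3048 K/W
Q = ΔT/ΣR = (20.1 °C − -6.32 °C)/0.3048 = 86.7 W

Q = 86.7 W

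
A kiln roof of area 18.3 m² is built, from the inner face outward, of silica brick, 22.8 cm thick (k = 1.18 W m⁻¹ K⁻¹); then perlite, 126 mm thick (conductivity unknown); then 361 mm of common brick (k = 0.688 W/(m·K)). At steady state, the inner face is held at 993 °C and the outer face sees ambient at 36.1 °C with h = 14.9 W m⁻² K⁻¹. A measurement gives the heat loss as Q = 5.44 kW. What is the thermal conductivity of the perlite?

ΣR = ΔT/Q = |993 − 36.1|/5440 = 0.1759 K/W
Known resistances:
  R_silica brick = L/(kA) = 0.228/(1.18·18.3) = 0.01056 K/W
  R_common brick = L/(kA) = 0.361/(0.688·18.3) = 0.02867 K/W
  R_conv,out = 1/(hA) = 1/(14.9·18.3) = 0.003667 K/W
R_perlite = ΣR − ΣR_known = 0.1759 − 0.04290 = 0.1330 K/W
L/(kA) = 0.1330 ⇒ k = 0.126/(0.1330·18.3) = 0.0518 W/m·K

k = 0.0518 W/m·K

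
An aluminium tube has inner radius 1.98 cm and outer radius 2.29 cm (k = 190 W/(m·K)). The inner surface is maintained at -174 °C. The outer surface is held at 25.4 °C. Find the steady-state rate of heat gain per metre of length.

Q' = 1640 kW/m

Q' = 2πk·ΔT/ln(r₂/r₁) = 2π × 190 × 199.4 / ln(0.0229/0.0198) = 1.64×10^6 W/m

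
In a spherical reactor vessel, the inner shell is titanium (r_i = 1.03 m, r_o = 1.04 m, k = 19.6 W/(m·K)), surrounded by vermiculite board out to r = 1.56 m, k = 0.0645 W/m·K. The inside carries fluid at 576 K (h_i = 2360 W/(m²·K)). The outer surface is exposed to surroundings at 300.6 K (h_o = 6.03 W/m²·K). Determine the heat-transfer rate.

Treat each layer as a resistance in series:
  R_conv,in = 1/(4πr²h) = 1/(4π·1.03²·2360) = 3.178×10^-5 K/W
  R_titanium = (1/1.03 − 1/1.04)/(4πk) = 0.009335/(4π·19.6) = 3.790×10^-5 K/W
  R_vermiculite board = (1/1.04 − 1/1.56)/(4πk) = 0.3205/(4π·0.0645) = 0.3954 K/W
  R_conv,out = 1/(4πr²h) = 1/(4π·1.56²·6.03) = 0.005423 K/W
ΣR = 3.178×10^-5 + 3.790×10^-5 + 0.3954 + 0.005423 = 0.4009 K/W
Q = ΔT/ΣR = (576 K − 300.6 K)/0.4009 = 687 W

Q = 687 W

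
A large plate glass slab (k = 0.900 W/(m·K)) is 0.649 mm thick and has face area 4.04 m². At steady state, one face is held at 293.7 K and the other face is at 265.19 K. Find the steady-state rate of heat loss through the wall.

Q = kA·ΔT/L = 0.900 × 4.04 × |293.7 K − 265.19 K| / 6.49×10^-4 = 1.60×10^5 W

Q = 160 kW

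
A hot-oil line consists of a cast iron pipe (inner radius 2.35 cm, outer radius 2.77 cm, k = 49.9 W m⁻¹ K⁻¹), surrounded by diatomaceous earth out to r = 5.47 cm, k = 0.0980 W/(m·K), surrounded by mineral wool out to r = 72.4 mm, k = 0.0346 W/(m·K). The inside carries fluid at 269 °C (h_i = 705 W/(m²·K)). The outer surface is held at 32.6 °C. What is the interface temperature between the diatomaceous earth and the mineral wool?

Series thermal resistances, inner to outer:
  R'_conv,in = 1/(2πr h) = 1/(2π·0.0235·705) = 0.009606 m·K/W
  R'_cast iron = ln(0.0277/0.0235)/(2πk) = 0.1644/(2π·49.9) = 5.245×10^-4 m·K/W
  R'_diatomaceous earth = ln(0.0547/0.0277)/(2πk) = 0.6804/(2π·0.0980) = 1.105 m·K/W
  R'_mineral wool = ln(0.0724/0.0547)/(2πk) = 0.2803/(2π·0.0346) = 1.290 m·K/W
ΣR = 0.009606 + 5.245×10^-4 + 1.105 + 1.290 = 2.405 m·K/W
Q' = ΔT/ΣR = (269 °C − 32.6 °C)/2.405 = 98.30 W/m
From the inner boundary to the diatomaceous earth/mineral wool interface, ΣR_partial = 1.115 m·K/W.
T_interface = T_in − Q'·ΣR_partial = 269 °C − (98.30)(1.115) = 159 °C

T = 159 °C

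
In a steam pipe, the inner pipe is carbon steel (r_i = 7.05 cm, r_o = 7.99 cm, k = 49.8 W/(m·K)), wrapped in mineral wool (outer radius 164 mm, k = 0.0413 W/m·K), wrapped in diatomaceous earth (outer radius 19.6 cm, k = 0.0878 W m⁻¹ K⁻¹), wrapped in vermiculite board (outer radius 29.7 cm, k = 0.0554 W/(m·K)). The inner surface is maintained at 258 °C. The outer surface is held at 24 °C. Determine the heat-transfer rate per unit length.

Treat each layer as a resistance in series:
  R'_carbon steel = ln(0.0799/0.0705)/(2πk) = 0.1252/(2π·49.8) = 4.000×10^-4 m·K/W
  R'_mineral wool = ln(0.164/0.0799)/(2πk) = 0.7191/(2π·0.0413) = 2.771 m·K/W
  R'_diatomaceous earth = ln(0.196/0.164)/(2πk) = 0.1782/(2π·0.0878) = 0.3231 m·K/W
  R'_vermiculite board = ln(0.297/0.196)/(2πk) = 0.4156/(2π·0.0554) = 1.194 m·K/W
ΣR = 4.000×10^-4 + 2.771 + 0.3231 + 1.194 = 4.288 m·K/W
Q' = ΔT/ΣR = (258 °C − 24 °C)/4.288 = 54.6 W/m

Q' = 54.6 W/m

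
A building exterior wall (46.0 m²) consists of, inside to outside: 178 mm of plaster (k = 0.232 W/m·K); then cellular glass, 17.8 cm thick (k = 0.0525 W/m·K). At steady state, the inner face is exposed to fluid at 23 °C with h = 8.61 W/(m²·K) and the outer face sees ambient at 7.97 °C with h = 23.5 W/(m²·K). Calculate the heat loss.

Resistance network (inner→outer):
  R_conv,in = 1/(hA) = 1/(8.61·46.0) = 0.002525 K/W
  R_plaster = L/(kA) = 0.178/(0.232·46.0) = 0.01668 K/W
  R_cellular glass = L/(kA) = 0.178/(0.0525·46.0) = 0.07371 K/W
  R_conv,out = 1/(hA) = 1/(23.5·46.0) = 9.251×10^-4 K/W
ΣR = 0.002525 + 0.01668 + 0.07371 + 9.251×10^-4 = 0.09384 K/W
Q = ΔT/ΣR = (23 °C − 7.97 °C)/0.09384 = 160 W

Q = 160 W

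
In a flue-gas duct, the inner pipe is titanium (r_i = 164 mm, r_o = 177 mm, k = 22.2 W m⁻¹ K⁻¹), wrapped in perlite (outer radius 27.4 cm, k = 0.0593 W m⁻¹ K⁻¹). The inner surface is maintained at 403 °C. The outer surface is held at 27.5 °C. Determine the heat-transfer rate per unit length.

Resistance network (inner→outer):
  R'_titanium = ln(0.177/0.164)/(2πk) = 0.07628/(2π·22.2) = 5.469×10^-4 m·K/W
  R'_perlite = ln(0.274/0.177)/(2πk) = 0.4370/(2π·0.0593) = 1.173 m·K/W
ΣR = 5.469×10^-4 + 1.173 = 1.174 m·K/W
Q' = ΔT/ΣR = (403 °C − 27.5 °C)/1.174 = 320 W/m

Q' = 320 W/m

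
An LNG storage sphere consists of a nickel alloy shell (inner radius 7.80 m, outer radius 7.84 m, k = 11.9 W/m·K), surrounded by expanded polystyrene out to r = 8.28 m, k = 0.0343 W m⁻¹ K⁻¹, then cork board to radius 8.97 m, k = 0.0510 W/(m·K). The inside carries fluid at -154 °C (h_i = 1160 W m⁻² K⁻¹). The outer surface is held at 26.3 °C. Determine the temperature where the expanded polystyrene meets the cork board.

T = -60.2 °C

Series thermal resistances, inner to outer:
  R_conv,in = 1/(4πr²h) = 1/(4π·7.80²·1160) = 1.128×10^-6 K/W
  R_nickel alloy = (1/7.80 − 1/7.84)/(4πk) = 6.541×10^-4/(4π·11.9) = 4.374×10^-6 K/W
  R_expanded polystyrene = (1/7.84 − 1/8.28)/(4πk) = 0.006778/(4π·0.0343) = 0.01573 K/W
  R_cork board = (1/8.28 − 1/8.97)/(4πk) = 0.009290/(4π·0.0510) = 0.01450 K/W
ΣR = 1.128×10^-6 + 4.374×10^-6 + 0.01573 + 0.01450 = 0.03024 K/W
Q = ΔT/ΣR = (-154 °C − 26.3 °C)/0.03024 = -5962 W
From the inner boundary to the expanded polystyrene/cork board interface, ΣR_partial = 0.01574 K/W.
T_interface = T_in − Q·ΣR_partial = -154 °C − (-5962)(0.01574) = -60.2 °C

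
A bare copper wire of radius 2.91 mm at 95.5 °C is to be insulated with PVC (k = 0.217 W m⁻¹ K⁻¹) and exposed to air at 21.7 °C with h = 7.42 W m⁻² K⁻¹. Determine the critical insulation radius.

For a cylinder, r_cr = k_ins/h = 0.217/7.42 = 0.0292 m = 2.92 cm

r_cr = 2.92 cm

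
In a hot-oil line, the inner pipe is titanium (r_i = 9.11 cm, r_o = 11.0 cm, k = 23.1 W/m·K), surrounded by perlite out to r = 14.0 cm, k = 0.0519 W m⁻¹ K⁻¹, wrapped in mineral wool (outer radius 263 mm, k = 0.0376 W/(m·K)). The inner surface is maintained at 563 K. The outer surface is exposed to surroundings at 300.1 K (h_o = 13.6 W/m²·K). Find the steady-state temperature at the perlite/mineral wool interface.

Resistance network (inner→outer):
  R'_titanium = ln(0.110/0.0911)/(2πk) = 0.1885/(2π·23.1) = 0.001299 m·K/W
  R'_perlite = ln(0.140/0.110)/(2πk) = 0.2412/(2π·0.0519) = 0.7395 m·K/W
  R'_mineral wool = ln(0.263/0.140)/(2πk) = 0.6305/(2π·0.0376) = 2.669 m·K/W
  R'_conv,out = 1/(2πr h) = 1/(2π·0.263·13.6) = 0.04450 m·K/W
ΣR = 0.001299 + 0.7395 + 2.669 + 0.04450 = 3.454 m·K/W
Q' = ΔT/ΣR = (563 K − 300.1 K)/3.454 = 76.11 W/m
From the inner boundary to the perlite/mineral wool interface, ΣR_partial = 0.7408 m·K/W.
T_interface = T_in − Q'·ΣR_partial = 563 K − (76.11)(0.7408) = 507 K

T = 507 K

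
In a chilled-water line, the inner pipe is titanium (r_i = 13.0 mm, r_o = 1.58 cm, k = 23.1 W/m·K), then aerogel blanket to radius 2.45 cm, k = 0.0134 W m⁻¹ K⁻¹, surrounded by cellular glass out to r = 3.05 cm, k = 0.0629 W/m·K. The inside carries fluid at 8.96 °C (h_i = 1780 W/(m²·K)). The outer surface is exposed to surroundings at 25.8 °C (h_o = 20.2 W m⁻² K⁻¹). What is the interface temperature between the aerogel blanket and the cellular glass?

T = 23.5 °C

Series thermal resistances, inner to outer:
  R'_conv,in = 1/(2πr h) = 1/(2π·0.0130·1780) = 0.006878 m·K/W
  R'_titanium = ln(0.0158/0.0130)/(2πk) = 0.1951/(2π·23.1) = 0.001344 m·K/W
  R'_aerogel blanket = ln(0.0245/0.0158)/(2πk) = 0.4387/(2π·0.0134) = 5.210 m·K/W
  R'_cellular glass = ln(0.0305/0.0245)/(2πk) = 0.2191/(2π·0.0629) = 0.5543 m·K/W
  R'_conv,out = 1/(2πr h) = 1/(2π·0.0305·20.2) = 0.2583 m·K/W
ΣR = 0.006878 + 0.001344 + 5.210 + 0.5543 + 0.2583 = 6.031 m·K/W
Q' = ΔT/ΣR = (8.96 °C − 25.8 °C)/6.031 = -2.792 W/m
From the inner boundary to the aerogel blanket/cellular glass interface, ΣR_partial = 5.218 m·K/W.
T_interface = T_in − Q'·ΣR_partial = 8.96 °C − (-2.792)(5.218) = 23.5 °C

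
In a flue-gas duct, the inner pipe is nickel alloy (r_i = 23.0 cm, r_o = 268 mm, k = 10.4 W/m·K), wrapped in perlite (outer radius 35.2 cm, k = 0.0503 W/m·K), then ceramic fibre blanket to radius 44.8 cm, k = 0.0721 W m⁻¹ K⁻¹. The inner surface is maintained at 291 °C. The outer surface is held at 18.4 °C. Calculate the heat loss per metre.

Resistance network (inner→outer):
  R'_nickel alloy = ln(0.268/0.230)/(2πk) = 0.1529/(2π·10.4) = 0.002340 m·K/W
  R'_perlite = ln(0.352/0.268)/(2πk) = 0.2726/(2π·0.0503) = 0.8627 m·K/W
  R'_ceramic fibre blanket = ln(0.448/0.352)/(2πk) = 0.2412/(2π·0.0721) = 0.5323 m·K/W
ΣR = 0.002340 + 0.8627 + 0.5323 = 1.397 m·K/W
Q' = ΔT/ΣR = (291 °C − 18.4 °C)/1.397 = 195 W/m

Q' = 195 W/m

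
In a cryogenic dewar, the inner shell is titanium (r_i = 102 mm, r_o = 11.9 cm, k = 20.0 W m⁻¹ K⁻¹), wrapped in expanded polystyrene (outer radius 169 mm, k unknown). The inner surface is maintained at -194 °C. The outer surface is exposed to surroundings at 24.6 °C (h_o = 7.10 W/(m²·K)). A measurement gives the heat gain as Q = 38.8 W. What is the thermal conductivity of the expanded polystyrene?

k = 0.0378 W/m·K

ΣR = ΔT/Q = |-194 − 24.6|/38.8 = 5.634 K/W
Known resistances:
  R_titanium = (1/0.102 − 1/0.119)/(4πk) = 1.401/(4π·20.0) = 0.005573 K/W
  R_conv,out = 1/(4πr²h) = 1/(4π·0.169²·7.10) = 0.3924 K/W
R_expanded polystyrene = ΣR − ΣR_known = 5.634 − 0.3980 = 5.236 K/W
(1/r₁−1/r₂)/(4πk) = 5.236 ⇒ k = 2.486/(4π·5.236) = 0.0378 W/m·K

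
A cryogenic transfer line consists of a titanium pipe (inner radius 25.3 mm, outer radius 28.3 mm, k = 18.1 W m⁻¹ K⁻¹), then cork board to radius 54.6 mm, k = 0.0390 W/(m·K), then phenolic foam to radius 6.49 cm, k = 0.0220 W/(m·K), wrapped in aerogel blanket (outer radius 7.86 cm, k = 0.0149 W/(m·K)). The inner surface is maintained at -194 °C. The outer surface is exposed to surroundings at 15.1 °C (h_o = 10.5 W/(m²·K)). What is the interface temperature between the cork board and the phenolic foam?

Treat each layer as a resistance in series:
  R'_titanium = ln(0.0283/0.0253)/(2πk) = 0.1121/(2π·18.1) = 9.853×10^-4 m·K/W
  R'_cork board = ln(0.0546/0.0283)/(2πk) = 0.6572/(2π·0.0390) = 2.682 m·K/W
  R'_phenolic foam = ln(0.0649/0.0546)/(2πk) = 0.1728/(2π·0.0220) = 1.250 m·K/W
  R'_aerogel blanket = ln(0.0786/0.0649)/(2πk) = 0.1915/(2π·0.0149) = 2.046 m·K/W
  R'_conv,out = 1/(2πr h) = 1/(2π·0.0786·10.5) = 0.1928 m·K/W
ΣR = 9.853×10^-4 + 2.682 + 1.250 + 2.046 + 0.1928 = 6.172 m·K/W
Q' = ΔT/ΣR = (-194 °C − 15.1 °C)/6.172 = -33.88 W/m
From the inner boundary to the cork board/phenolic foam interface, ΣR_partial = 2.683 m·K/W.
T_interface = T_in − Q'·ΣR_partial = -194 °C − (-33.88)(2.683) = -103 °C

T = -103 °C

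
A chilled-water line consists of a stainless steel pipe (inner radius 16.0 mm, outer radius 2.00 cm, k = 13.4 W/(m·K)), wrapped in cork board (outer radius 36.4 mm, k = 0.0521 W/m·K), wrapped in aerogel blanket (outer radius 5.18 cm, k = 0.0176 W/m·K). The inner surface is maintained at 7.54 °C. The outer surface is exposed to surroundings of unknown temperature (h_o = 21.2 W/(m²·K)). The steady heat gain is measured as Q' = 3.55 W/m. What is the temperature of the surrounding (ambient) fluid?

T_out = 25.9 °C

Series resistances:
  R'_stainless steel = ln(0.0200/0.0160)/(2πk) = 0.2231/(2π·13.4) = 0.002650 m·K/W
  R'_cork board = ln(0.0364/0.0200)/(2πk) = 0.5988/(2π·0.0521) = 1.829 m·K/W
  R'_aerogel blanket = ln(0.0518/0.0364)/(2πk) = 0.3528/(2π·0.0176) = 3.191 m·K/W
  R'_conv,out = 1/(2πr h) = 1/(2π·0.0518·21.2) = 0.1449 m·K/W
ΣR = 5.167 m·K/W
ΔT = Q'·ΣR = 3.55 × 5.167 = 18.34 K
Heat flows inward, so T_out = T_in + ΔT = 7.54 + 18.34 = 25.9 °C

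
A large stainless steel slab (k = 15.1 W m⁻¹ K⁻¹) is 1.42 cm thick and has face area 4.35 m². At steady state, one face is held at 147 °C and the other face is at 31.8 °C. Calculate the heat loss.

Q = kA·ΔT/L = 15.1 × 4.35 × |147 °C − 31.8 °C| / 0.0142 = 5.33×10^5 W

Q = 5.33×10^5 W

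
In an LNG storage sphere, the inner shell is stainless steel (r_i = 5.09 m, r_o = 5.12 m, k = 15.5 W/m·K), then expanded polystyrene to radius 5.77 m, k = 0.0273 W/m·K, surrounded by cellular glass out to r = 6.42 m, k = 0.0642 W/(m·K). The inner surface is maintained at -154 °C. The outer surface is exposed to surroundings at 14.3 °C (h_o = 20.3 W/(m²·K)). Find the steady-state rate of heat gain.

Resistance network (inner→outer):
  R_stainless steel = (1/5.09 − 1/5.12)/(4πk) = 0.001151/(4π·15.5) = 5.910×10^-6 K/W
  R_expanded polystyrene = (1/5.12 − 1/5.77)/(4πk) = 0.02200/(4π·0.0273) = 0.06413 K/W
  R_cellular glass = (1/5.77 − 1/6.42)/(4πk) = 0.01755/(4π·0.0642) = 0.02175 K/W
  R_conv,out = 1/(4πr²h) = 1/(4π·6.42²·20.3) = 9.511×10^-5 K/W
ΣR = 5.910×10^-6 + 0.06413 + 0.02175 + 9.511×10^-5 = 0.08598 K/W
Q = ΔT/ΣR = (-154 °C − 14.3 °C)/0.08598 = -1960 W
(Negative Q ⇒ heat flows inward; heat gain = 1960 W.)

Q = 1960 W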